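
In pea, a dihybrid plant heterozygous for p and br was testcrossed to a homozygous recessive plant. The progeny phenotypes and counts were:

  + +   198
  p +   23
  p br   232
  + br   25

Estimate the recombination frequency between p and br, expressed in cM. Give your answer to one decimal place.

The two most frequent classes, + + (198) and p br (232), are the parental types, so the F1 was + + / p br.
The recombinant classes are + br and p +: 25 + 23 = 48.
Recombination frequency = 48/478 = 0.1004 ≈ 10.0%, i.e. 10.0 cM.

10.0 cM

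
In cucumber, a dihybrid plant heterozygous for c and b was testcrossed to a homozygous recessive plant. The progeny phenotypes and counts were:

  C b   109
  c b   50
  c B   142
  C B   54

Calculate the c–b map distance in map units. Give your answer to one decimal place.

29.3 map units

The two most frequent classes, C b (109) and c B (142), are the parental types, so the F1 was C b / c B.
The recombinant classes are C B and c b: 54 + 50 = 104.
Recombination frequency = 104/355 = 0.2930 ≈ 29.3%, i.e. 29.3 map units.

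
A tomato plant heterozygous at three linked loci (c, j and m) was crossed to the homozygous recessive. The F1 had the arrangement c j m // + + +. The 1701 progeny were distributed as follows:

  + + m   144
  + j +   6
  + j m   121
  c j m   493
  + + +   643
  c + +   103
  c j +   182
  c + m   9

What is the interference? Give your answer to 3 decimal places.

0.687

The two rarest classes, c + m and + j +, are the double crossovers. Comparing them with the parentals, only the j allele has switched, so j is the middle locus and the order is m – j – c.
m–j: (326 + 15)/1701 = 0.2005; j–c: (224 + 15)/1701 = 0.1405.
Expected DCO frequency = 0.2005 × 0.1405 ≈ 0.02817; observed = 15/1701 ≈ 0.00882.
Coefficient of coincidence = 0.00882/0.02817 ≈ 0.313; interference = 1 − 0.313 = 0.687.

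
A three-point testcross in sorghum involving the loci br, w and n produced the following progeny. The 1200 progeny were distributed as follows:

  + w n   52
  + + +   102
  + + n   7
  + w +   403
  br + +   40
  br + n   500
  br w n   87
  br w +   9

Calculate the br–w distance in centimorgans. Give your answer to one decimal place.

The two most frequent reciprocal classes, br + n and + w +, are the parental types, so the F1 was br + n / + w +.
The two rarest classes, + + n and br w +, are the double crossovers. Comparing them with the parentals, only the br allele has switched, so br is the middle locus and the order is w – br – n.
Crossovers in the w–br interval produce the single-crossover classes br w n and + + + (87 + 102 = 189) plus the double crossovers (16).
RF(w–br) = (189 + 16) / 1200 = 205/1200 = 0.1708 → 17.1 centimorgans.

17.1 centimorgans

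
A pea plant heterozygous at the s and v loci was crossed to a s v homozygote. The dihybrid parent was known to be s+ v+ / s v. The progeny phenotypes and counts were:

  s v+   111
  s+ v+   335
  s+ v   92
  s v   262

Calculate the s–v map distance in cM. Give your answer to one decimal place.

The recombinant classes are s+ v and s v+: 92 + 111 = 203.
Recombination frequency = 203/800 = 0.2537 ≈ 25.4%, i.e. 25.4 cM.

25.4 cM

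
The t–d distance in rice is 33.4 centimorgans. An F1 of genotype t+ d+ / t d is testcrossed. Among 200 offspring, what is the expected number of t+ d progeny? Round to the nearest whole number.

33

A map distance of 33.4 centimorgans corresponds to a recombination frequency of 0.334.
The F1 is t+ d+ / t d, so t+ d is a recombinant gamete class with expected frequency r/2 = 0.334/2 = 0.1670.
Expected number = 0.1670 × 200 = 33.40 ≈ 33.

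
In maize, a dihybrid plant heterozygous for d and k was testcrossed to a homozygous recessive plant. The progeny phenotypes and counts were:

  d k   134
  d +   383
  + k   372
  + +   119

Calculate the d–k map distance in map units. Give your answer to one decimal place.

25.1 map units

The two most frequent classes, + k (372) and d + (383), are the parental types, so the F1 was + k / d +.
The recombinant classes are + + and d k: 119 + 134 = 253.
Recombination frequency = 253/1008 = 0.2510 ≈ 25.1%, i.e. 25.1 map units.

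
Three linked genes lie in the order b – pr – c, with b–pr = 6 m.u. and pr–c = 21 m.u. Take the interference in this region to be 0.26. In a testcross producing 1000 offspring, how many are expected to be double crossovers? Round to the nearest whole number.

9

Map distances give recombination frequencies of 0.060 and 0.210 for the two intervals.
With interference 0.26 (so coincidence = 0.74), expected double-crossover frequency = 0.060 × 0.210 × 0.74 = 0.00932.
Expected number = 0.00932 × 1000 = 9.32 ≈ 9.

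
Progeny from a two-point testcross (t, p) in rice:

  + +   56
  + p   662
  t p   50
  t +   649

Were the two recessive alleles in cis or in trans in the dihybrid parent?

The two most frequent classes are + p (662) and t + (649); these are the parental (non-recombinant) types.
So the F1 carried + p on one chromosome and t + on the other — the recessive alleles are on opposite chromosomes (trans / repulsion).

trans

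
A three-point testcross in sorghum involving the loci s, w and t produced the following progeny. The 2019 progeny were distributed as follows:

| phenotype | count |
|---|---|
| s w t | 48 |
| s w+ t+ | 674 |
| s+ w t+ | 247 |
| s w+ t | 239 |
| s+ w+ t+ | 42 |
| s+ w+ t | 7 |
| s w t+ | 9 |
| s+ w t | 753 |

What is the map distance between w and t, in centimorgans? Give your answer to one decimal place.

24.9 centimorgans

The two most frequent reciprocal classes, s+ w t and s w+ t+, are the parental types, so the F1 was s+ w t / s w+ t+.
The two rarest classes, s+ w+ t and s w t+, are the double crossovers. Comparing them with the parentals, only the w allele has switched, so w is the middle locus and the order is s – w – t.
Crossovers in the w–t interval produce the single-crossover classes s+ w t+ and s w+ t (247 + 239 = 486) plus the double crossovers (16).
RF(w–t) = (486 + 16) / 2019 = 502/2019 = 0.2486 → 24.9 centimorgans.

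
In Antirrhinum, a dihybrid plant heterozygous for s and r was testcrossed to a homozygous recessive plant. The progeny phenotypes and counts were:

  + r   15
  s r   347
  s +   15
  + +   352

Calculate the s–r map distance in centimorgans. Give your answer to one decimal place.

4.1 centimorgans

The two most frequent classes, + + (352) and s r (347), are the parental types, so the F1 was + + / s r.
The recombinant classes are + r and s +: 15 + 15 = 30.
Recombination frequency = 30/729 = 0.0412 ≈ 4.1%, i.e. 4.1 centimorgans.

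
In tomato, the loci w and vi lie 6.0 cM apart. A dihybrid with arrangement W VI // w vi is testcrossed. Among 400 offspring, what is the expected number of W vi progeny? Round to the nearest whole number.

12

A map distance of 6.0 cM corresponds to a recombination frequency of 0.060.
The F1 is W VI / w vi, so W vi is a recombinant gamete class with expected frequency r/2 = 0.060/2 = 0.0300.
Expected number = 0.0300 × 400 = 12.00 ≈ 12.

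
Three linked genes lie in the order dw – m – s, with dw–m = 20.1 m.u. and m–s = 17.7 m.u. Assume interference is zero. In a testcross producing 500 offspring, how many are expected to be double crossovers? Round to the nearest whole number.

18

Map distances give recombination frequencies of 0.201 and 0.177 for the two intervals.
With no interference, expected double-crossover frequency = 0.201 × 0.177 = 0.03558.
Expected number = 0.03558 × 500 = 17.79 ≈ 18.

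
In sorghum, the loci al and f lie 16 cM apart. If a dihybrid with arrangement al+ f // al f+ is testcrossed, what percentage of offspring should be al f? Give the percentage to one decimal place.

A map distance of 16 cM corresponds to a recombination frequency of 0.160.
The F1 is al+ f / al f+, so al f is a recombinant gamete class with expected frequency r/2 = 0.160/2 = 0.0800.
That is 0.0800 = 8.0% of the progeny.

8.0%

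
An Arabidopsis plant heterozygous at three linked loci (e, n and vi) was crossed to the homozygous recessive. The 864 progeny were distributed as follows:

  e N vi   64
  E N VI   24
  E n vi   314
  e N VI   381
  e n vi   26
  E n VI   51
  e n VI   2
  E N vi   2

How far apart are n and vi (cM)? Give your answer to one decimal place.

13.8 cM

The two most frequent reciprocal classes, E n vi and e N VI, are the parental types, so the F1 was E n vi / e N VI.
The two rarest classes, E N vi and e n VI, are the double crossovers. Comparing them with the parentals, only the n allele has switched, so n is the middle locus and the order is vi – n – e.
Crossovers in the vi–n interval produce the single-crossover classes E n VI and e N vi (51 + 64 = 115) plus the double crossovers (4).
RF(vi–n) = (115 + 4) / 864 = 119/864 = 0.1377 → 13.8 cM.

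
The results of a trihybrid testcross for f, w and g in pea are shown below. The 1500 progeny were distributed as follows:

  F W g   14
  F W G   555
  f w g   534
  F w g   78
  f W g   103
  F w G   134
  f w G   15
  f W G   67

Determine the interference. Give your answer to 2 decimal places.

The two most frequent reciprocal classes, f w g and F W G, are the parental types, so the F1 was f w g / F W G.
The two rarest classes, f w G and F W g, are the double crossovers. Comparing them with the parentals, only the g allele has switched, so g is the middle locus and the order is f – g – w.
f–g: (145 + 29)/1500 = 0.1160; g–w: (237 + 29)/1500 = 0.1773.
Expected DCO frequency = 0.1160 × 0.1773 ≈ 0.02057; observed = 29/1500 ≈ 0.01933.
Coefficient of coincidence = 0.01933/0.02057 ≈ 0.94; interference = 1 − 0.94 = 0.06.

0.06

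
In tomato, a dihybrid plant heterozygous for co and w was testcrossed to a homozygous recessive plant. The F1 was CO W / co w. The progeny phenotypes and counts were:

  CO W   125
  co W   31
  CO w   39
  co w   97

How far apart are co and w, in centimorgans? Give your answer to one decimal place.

24.0 centimorgans

The recombinant classes are CO w and co W: 39 + 31 = 70.
Recombination frequency = 70/292 = 0.2397 ≈ 24.0%, i.e. 24.0 centimorgans.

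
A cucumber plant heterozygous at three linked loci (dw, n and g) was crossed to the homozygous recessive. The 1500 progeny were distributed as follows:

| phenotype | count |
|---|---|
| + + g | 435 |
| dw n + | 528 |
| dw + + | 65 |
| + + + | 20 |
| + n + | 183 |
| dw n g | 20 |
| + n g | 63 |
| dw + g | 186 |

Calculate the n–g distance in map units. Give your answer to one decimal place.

11.2 map units

The two most frequent reciprocal classes, + + g and dw n +, are the parental types, so the F1 was + + g / dw n +.
The two rarest classes, + + + and dw n g, are the double crossovers. Comparing them with the parentals, only the g allele has switched, so g is the middle locus and the order is n – g – dw.
Crossovers in the n–g interval produce the single-crossover classes + n g and dw + + (63 + 65 = 128) plus the double crossovers (40).
RF(n–g) = (128 + 40) / 1500 = 168/1500 = 0.1120 → 11.2 map units.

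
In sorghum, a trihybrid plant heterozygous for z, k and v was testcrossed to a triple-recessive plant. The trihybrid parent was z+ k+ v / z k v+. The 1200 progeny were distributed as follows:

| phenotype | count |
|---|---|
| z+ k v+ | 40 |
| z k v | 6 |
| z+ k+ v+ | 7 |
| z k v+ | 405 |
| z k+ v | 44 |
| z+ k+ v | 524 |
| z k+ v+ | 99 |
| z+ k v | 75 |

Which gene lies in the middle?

The two rarest classes, z+ k+ v+ and z k v, are the double crossovers. Comparing them with the parentals, only the v allele has switched, so v is the middle locus and the order is k – v – z.

v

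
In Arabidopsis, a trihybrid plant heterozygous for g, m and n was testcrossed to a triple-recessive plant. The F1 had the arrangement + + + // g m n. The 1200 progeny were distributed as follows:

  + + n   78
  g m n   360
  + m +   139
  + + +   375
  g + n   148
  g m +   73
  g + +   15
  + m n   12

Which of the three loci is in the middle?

g

The two rarest classes, g + + and + m n, are the double crossovers. Comparing them with the parentals, only the g allele has switched, so g is the middle locus and the order is m – g – n.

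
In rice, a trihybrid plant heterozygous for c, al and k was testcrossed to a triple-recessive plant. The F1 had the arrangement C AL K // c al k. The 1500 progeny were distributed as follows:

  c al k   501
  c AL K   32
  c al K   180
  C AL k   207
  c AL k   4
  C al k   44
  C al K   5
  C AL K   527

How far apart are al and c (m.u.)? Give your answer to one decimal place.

The two rarest classes, C al K and c AL k, are the double crossovers. Comparing them with the parentals, only the al allele has switched, so al is the middle locus and the order is k – al – c.
Crossovers in the al–c interval produce the single-crossover classes c AL K and C al k (32 + 44 = 76) plus the double crossovers (9).
RF(al–c) = (76 + 9) / 1500 = 85/1500 = 0.0567 → 5.7 m.u.

5.7 m.u.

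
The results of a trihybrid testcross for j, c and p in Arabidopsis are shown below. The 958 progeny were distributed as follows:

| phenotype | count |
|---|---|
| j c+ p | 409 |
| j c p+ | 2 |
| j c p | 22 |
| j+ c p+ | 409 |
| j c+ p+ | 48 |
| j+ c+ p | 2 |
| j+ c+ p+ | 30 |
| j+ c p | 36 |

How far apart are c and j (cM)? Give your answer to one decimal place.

5.8 cM

The two most frequent reciprocal classes, j+ c p+ and j c+ p, are the parental types, so the F1 was j+ c p+ / j c+ p.
The two rarest classes, j c p+ and j+ c+ p, are the double crossovers. Comparing them with the parentals, only the j allele has switched, so j is the middle locus and the order is p – j – c.
Crossovers in the j–c interval produce the single-crossover classes j+ c+ p+ and j c p (30 + 22 = 52) plus the double crossovers (4).
RF(j–c) = (52 + 4) / 958 = 56/958 = 0.0585 → 5.8 cM.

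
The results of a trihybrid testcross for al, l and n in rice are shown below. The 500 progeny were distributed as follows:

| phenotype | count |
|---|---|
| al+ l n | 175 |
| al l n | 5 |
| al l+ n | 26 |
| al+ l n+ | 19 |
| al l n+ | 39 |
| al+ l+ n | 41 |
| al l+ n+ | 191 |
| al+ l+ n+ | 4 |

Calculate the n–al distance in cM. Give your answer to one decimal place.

The two most frequent reciprocal classes, al+ l n and al l+ n+, are the parental types, so the F1 was al+ l n / al l+ n+.
The two rarest classes, al l n and al+ l+ n+, are the double crossovers. Comparing them with the parentals, only the al allele has switched, so al is the middle locus and the order is l – al – n.
Crossovers in the al–n interval produce the single-crossover classes al+ l n+ and al l+ n (19 + 26 = 45) plus the double crossovers (9).
RF(al–n) = (45 + 9) / 500 = 54/500 = 0.1080 → 10.8 cM.

10.8 cM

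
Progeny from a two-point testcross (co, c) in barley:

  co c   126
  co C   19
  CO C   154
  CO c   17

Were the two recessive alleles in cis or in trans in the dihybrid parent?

cis

The two most frequent classes are CO C (154) and co c (126); these are the parental (non-recombinant) types.
So the F1 carried CO C on one chromosome and co c on the other — the recessive alleles are on the same chromosome (cis / coupling).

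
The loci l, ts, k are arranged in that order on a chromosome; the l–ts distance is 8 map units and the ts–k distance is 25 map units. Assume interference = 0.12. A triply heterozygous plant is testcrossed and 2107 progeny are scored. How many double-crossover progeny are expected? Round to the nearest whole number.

37

Map distances give recombination frequencies of 0.080 and 0.250 for the two intervals.
With interference 0.12 (so coincidence = 0.88), expected double-crossover frequency = 0.080 × 0.250 × 0.88 = 0.01760.
Expected number = 0.01760 × 2107 = 37.08 ≈ 37.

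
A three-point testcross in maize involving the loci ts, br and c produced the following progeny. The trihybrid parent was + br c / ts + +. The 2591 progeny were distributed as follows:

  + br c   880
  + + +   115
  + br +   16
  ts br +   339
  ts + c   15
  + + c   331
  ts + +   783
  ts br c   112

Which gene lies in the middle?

The two rarest classes, + br + and ts + c, are the double crossovers. Comparing them with the parentals, only the c allele has switched, so c is the middle locus and the order is br – c – ts.

c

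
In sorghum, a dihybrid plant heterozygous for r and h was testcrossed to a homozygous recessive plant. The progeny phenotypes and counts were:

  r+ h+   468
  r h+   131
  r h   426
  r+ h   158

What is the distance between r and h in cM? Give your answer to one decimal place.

The two most frequent classes, r+ h+ (468) and r h (426), are the parental types, so the F1 was r+ h+ / r h.
The recombinant classes are r+ h and r h+: 158 + 131 = 289.
Recombination frequency = 289/1183 = 0.2443 ≈ 24.4%, i.e. 24.4 cM.

24.4 cM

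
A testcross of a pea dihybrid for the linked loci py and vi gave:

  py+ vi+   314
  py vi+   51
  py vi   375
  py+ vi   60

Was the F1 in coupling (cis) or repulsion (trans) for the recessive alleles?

The two most frequent classes are py+ vi+ (314) and py vi (375); these are the parental (non-recombinant) types.
So the F1 carried py+ vi+ on one chromosome and py vi on the other — the recessive alleles are on the same chromosome (cis / coupling).

cis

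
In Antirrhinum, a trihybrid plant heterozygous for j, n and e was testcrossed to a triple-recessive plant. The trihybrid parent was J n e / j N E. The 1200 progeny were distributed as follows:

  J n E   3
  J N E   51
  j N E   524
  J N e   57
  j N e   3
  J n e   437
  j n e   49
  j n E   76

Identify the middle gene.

The two rarest classes, J n E and j N e, are the double crossovers. Comparing them with the parentals, only the e allele has switched, so e is the middle locus and the order is j – e – n.

e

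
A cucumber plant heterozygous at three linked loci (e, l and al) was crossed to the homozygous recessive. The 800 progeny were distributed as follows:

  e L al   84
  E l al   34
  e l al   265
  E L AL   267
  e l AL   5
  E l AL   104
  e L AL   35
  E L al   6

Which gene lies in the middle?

The two most frequent reciprocal classes, E L AL and e l al, are the parental types, so the F1 was E L AL / e l al.
The two rarest classes, E L al and e l AL, are the double crossovers. Comparing them with the parentals, only the al allele has switched, so al is the middle locus and the order is l – al – e.

al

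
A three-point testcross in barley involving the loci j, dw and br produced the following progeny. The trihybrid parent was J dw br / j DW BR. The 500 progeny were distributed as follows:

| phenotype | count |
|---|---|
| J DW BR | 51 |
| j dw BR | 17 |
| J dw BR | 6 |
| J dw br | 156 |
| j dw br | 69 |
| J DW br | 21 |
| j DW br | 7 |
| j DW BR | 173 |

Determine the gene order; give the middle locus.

br

The two rarest classes, J dw BR and j DW br, are the double crossovers. Comparing them with the parentals, only the br allele has switched, so br is the middle locus and the order is dw – br – j.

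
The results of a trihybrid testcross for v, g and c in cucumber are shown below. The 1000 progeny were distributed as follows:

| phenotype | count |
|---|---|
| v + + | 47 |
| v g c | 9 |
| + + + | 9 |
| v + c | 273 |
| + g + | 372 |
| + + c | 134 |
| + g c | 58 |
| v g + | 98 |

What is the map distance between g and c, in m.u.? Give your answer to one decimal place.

The two most frequent reciprocal classes, + g + and v + c, are the parental types, so the F1 was + g + / v + c.
The two rarest classes, + + + and v g c, are the double crossovers. Comparing them with the parentals, only the g allele has switched, so g is the middle locus and the order is v – g – c.
Crossovers in the g–c interval produce the single-crossover classes + g c and v + + (58 + 47 = 105) plus the double crossovers (18).
RF(g–c) = (105 + 18) / 1000 = 123/1000 = 0.1230 → 12.3 m.u.

12.3 m.u.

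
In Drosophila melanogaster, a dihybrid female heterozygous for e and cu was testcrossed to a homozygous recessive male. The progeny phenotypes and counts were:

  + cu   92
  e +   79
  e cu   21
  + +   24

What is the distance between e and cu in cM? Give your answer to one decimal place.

The two most frequent classes, + cu (92) and e + (79), are the parental types, so the F1 was + cu / e +.
The recombinant classes are + + and e cu: 24 + 21 = 45.
Recombination frequency = 45/216 = 0.2083 ≈ 20.8%, i.e. 20.8 cM.

20.8 cM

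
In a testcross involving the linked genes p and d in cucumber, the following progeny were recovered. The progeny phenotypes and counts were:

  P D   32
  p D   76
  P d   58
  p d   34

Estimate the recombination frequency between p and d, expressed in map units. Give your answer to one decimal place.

33.0 map units

The two most frequent classes, P d (58) and p D (76), are the parental types, so the F1 was P d / p D.
The recombinant classes are P D and p d: 32 + 34 = 66.
Recombination frequency = 66/200 = 0.3300 ≈ 33.0%, i.e. 33.0 map units.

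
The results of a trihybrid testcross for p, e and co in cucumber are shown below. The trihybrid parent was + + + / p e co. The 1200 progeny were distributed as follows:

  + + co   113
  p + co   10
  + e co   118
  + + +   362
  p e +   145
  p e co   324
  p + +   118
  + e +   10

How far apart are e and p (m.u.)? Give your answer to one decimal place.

The two rarest classes, + e + and p + co, are the double crossovers. Comparing them with the parentals, only the e allele has switched, so e is the middle locus and the order is p – e – co.
Crossovers in the p–e interval produce the single-crossover classes p + + and + e co (118 + 118 = 236) plus the double crossovers (20).
RF(p–e) = (236 + 20) / 1200 = 256/1200 = 0.2133 → 21.3 m.u.

21.3 m.u.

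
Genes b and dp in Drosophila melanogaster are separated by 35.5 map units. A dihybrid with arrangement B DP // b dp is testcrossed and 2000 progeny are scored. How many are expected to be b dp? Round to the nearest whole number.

645

A map distance of 35.5 map units corresponds to a recombination frequency of 0.355.
The F1 is B DP / b dp, so b dp is a parental gamete class with expected frequency (1 − r)/2 = 0.645/2 = 0.3225.
Expected number = 0.3225 × 2000 = 645.00 ≈ 645.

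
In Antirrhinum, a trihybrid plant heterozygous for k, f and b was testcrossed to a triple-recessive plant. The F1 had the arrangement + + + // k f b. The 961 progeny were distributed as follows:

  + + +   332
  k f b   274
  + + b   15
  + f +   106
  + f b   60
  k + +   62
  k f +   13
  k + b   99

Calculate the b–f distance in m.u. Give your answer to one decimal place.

24.2 m.u.

The two rarest classes, + + b and k f +, are the double crossovers. Comparing them with the parentals, only the b allele has switched, so b is the middle locus and the order is k – b – f.
Crossovers in the b–f interval produce the single-crossover classes + f + and k + b (106 + 99 = 205) plus the double crossovers (28).
RF(b–f) = (205 + 28) / 961 = 233/961 = 0.2425 → 24.2 m.u.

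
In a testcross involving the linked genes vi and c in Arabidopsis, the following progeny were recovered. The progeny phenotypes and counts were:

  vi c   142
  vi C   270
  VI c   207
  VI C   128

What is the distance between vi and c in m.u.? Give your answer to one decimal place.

The two most frequent classes, VI c (207) and vi C (270), are the parental types, so the F1 was VI c / vi C.
The recombinant classes are VI C and vi c: 128 + 142 = 270.
Recombination frequency = 270/747 = 0.3614 ≈ 36.1%, i.e. 36.1 m.u.

36.1 m.u.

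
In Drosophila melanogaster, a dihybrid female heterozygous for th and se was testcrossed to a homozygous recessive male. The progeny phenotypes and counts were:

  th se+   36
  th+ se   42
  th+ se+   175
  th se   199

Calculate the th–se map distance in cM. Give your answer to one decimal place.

The two most frequent classes, th+ se+ (175) and th se (199), are the parental types, so the F1 was th+ se+ / th se.
The recombinant classes are th+ se and th se+: 42 + 36 = 78.
Recombination frequency = 78/452 = 0.1726 ≈ 17.3%, i.e. 17.3 cM.

17.3 cM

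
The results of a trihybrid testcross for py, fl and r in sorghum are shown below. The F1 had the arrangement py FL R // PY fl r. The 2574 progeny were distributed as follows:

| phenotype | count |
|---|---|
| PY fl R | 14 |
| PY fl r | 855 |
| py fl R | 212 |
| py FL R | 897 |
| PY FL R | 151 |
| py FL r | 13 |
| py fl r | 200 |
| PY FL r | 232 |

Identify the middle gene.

r

The two rarest classes, py FL r and PY fl R, are the double crossovers. Comparing them with the parentals, only the r allele has switched, so r is the middle locus and the order is fl – r – py.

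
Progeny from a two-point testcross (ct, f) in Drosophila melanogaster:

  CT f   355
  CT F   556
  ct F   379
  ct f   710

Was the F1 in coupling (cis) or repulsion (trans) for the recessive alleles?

The two most frequent classes are CT F (556) and ct f (710); these are the parental (non-recombinant) types.
So the F1 carried CT F on one chromosome and ct f on the other — the recessive alleles are on the same chromosome (cis / coupling).

cis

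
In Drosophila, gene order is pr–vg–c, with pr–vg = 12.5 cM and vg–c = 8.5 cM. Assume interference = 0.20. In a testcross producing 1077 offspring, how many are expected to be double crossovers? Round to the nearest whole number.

Map distances give recombination frequencies of 0.125 and 0.085 for the two intervals.
With interference 0.20 (so coincidence = 0.80), expected double-crossover frequency = 0.125 × 0.085 × 0.80 = 0.00850.
Expected number = 0.00850 × 1077 = 9.15 ≈ 9.

9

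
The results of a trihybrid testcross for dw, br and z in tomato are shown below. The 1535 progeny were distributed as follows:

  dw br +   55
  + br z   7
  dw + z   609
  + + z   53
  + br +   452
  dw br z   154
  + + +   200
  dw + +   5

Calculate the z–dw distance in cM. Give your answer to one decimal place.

The two most frequent reciprocal classes, + br + and dw + z, are the parental types, so the F1 was + br + / dw + z.
The two rarest classes, + br z and dw + +, are the double crossovers. Comparing them with the parentals, only the z allele has switched, so z is the middle locus and the order is dw – z – br.
Crossovers in the dw–z interval produce the single-crossover classes dw br + and + + z (55 + 53 = 108) plus the double crossovers (12).
RF(dw–z) = (108 + 12) / 1535 = 120/1535 = 0.0782 → 7.8 cM.

7.8 cM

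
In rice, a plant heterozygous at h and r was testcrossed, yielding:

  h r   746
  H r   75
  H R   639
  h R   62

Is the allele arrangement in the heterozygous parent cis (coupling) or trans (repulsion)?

cis

The two most frequent classes are H R (639) and h r (746); these are the parental (non-recombinant) types.
So the F1 carried H R on one chromosome and h r on the other — the recessive alleles are on the same chromosome (cis / coupling).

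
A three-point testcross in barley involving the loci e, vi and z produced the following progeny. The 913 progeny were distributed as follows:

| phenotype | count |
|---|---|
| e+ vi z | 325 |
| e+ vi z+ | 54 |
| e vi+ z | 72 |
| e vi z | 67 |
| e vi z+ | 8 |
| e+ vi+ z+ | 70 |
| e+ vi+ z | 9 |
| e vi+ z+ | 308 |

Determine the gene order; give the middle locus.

The two most frequent reciprocal classes, e+ vi z and e vi+ z+, are the parental types, so the F1 was e+ vi z / e vi+ z+.
The two rarest classes, e+ vi+ z and e vi z+, are the double crossovers. Comparing them with the parentals, only the vi allele has switched, so vi is the middle locus and the order is e – vi – z.

vi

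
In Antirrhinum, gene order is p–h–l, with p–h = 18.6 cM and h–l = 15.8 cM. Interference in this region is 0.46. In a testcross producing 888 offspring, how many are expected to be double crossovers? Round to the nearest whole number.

Map distances give recombination frequencies of 0.186 and 0.158 for the two intervals.
With interference 0.46 (so coincidence = 0.54), expected double-crossover frequency = 0.186 × 0.158 × 0.54 = 0.01587.
Expected number = 0.01587 × 888 = 14.09 ≈ 14.

14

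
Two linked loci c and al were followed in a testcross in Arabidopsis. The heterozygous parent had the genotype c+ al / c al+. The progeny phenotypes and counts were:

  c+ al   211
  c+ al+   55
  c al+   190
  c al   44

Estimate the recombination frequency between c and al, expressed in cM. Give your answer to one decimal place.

19.8 cM

The recombinant classes are c+ al+ and c al: 55 + 44 = 99.
Recombination frequency = 99/500 = 0.1980 ≈ 19.8%, i.e. 19.8 cM.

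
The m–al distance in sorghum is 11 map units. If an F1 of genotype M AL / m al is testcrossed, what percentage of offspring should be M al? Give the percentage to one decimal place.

A map distance of 11 map units corresponds to a recombination frequency of 0.110.
The F1 is M AL / m al, so M al is a recombinant gamete class with expected frequency r/2 = 0.110/2 = 0.0550.
That is 0.0550 = 5.5% of the progeny.

5.5%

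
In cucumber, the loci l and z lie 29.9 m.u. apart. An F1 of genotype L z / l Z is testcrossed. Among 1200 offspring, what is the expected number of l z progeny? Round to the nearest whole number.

179

A map distance of 29.9 m.u. corresponds to a recombination frequency of 0.299.
The F1 is L z / l Z, so l z is a recombinant gamete class with expected frequency r/2 = 0.299/2 = 0.1495.
Expected number = 0.1495 × 1200 = 179.40 ≈ 179.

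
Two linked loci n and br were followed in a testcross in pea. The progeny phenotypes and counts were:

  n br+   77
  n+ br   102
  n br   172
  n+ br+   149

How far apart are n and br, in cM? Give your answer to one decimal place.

The two most frequent classes, n+ br+ (149) and n br (172), are the parental types, so the F1 was n+ br+ / n br.
The recombinant classes are n+ br and n br+: 102 + 77 = 179.
Recombination frequency = 179/500 = 0.3580 ≈ 35.8%, i.e. 35.8 cM.

35.8 cM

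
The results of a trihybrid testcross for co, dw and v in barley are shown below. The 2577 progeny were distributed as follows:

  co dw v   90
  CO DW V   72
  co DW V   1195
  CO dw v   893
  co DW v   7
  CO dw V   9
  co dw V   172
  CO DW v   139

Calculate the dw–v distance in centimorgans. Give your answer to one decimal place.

12.7 centimorgans

The two most frequent reciprocal classes, CO dw v and co DW V, are the parental types, so the F1 was CO dw v / co DW V.
The two rarest classes, CO dw V and co DW v, are the double crossovers. Comparing them with the parentals, only the v allele has switched, so v is the middle locus and the order is co – v – dw.
Crossovers in the v–dw interval produce the single-crossover classes CO DW v and co dw V (139 + 172 = 311) plus the double crossovers (16).
RF(v–dw) = (311 + 16) / 2577 = 327/2577 = 0.1269 → 12.7 centimorgans.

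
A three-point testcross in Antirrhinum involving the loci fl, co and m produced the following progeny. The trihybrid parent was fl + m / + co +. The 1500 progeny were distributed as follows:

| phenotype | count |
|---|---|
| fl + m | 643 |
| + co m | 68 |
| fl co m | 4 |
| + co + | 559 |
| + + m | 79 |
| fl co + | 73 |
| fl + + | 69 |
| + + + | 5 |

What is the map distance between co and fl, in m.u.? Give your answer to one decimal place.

10.7 m.u.

The two rarest classes, fl co m and + + +, are the double crossovers. Comparing them with the parentals, only the co allele has switched, so co is the middle locus and the order is m – co – fl.
Crossovers in the co–fl interval produce the single-crossover classes + + m and fl co + (79 + 73 = 152) plus the double crossovers (9).
RF(co–fl) = (152 + 9) / 1500 = 161/1500 = 0.1073 → 10.7 m.u.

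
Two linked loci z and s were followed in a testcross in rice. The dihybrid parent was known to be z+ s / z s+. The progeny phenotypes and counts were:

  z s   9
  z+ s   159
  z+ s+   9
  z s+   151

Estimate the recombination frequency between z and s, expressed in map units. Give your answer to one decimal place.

The recombinant classes are z+ s+ and z s: 9 + 9 = 18.
Recombination frequency = 18/328 = 0.0549 ≈ 5.5%, i.e. 5.5 map units.

5.5 map units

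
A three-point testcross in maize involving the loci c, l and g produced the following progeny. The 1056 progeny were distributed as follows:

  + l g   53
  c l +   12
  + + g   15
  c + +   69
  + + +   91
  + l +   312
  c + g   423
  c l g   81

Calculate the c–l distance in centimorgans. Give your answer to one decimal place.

18.8 centimorgans

The two most frequent reciprocal classes, + l + and c + g, are the parental types, so the F1 was + l + / c + g.
The two rarest classes, c l + and + + g, are the double crossovers. Comparing them with the parentals, only the c allele has switched, so c is the middle locus and the order is l – c – g.
Crossovers in the l–c interval produce the single-crossover classes + + + and c l g (91 + 81 = 172) plus the double crossovers (27).
RF(l–c) = (172 + 27) / 1056 = 199/1056 = 0.1884 → 18.8 centimorgans.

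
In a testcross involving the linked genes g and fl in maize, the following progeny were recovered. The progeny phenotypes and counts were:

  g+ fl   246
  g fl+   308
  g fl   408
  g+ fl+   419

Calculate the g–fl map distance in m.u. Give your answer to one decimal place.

The two most frequent classes, g+ fl+ (419) and g fl (408), are the parental types, so the F1 was g+ fl+ / g fl.
The recombinant classes are g+ fl and g fl+: 246 + 308 = 554.
Recombination frequency = 554/1381 = 0.4012 ≈ 40.1%, i.e. 40.1 m.u.

40.1 m.u.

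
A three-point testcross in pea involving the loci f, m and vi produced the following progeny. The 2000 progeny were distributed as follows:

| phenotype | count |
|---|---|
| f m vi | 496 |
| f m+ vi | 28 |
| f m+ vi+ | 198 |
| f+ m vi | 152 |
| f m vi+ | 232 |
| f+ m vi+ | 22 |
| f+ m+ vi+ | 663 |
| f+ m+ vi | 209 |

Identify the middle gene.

The two most frequent reciprocal classes, f m vi and f+ m+ vi+, are the parental types, so the F1 was f m vi / f+ m+ vi+.
The two rarest classes, f m+ vi and f+ m vi+, are the double crossovers. Comparing them with the parentals, only the m allele has switched, so m is the middle locus and the order is vi – m – f.

m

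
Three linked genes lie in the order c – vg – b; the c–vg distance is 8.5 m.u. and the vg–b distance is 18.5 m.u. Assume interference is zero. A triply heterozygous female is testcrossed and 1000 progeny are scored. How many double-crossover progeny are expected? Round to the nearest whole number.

Map distances give recombination frequencies of 0.085 and 0.185 for the two intervals.
With no interference, expected double-crossover frequency = 0.085 × 0.185 = 0.01572.
Expected number = 0.01572 × 1000 = 15.72 ≈ 16.

16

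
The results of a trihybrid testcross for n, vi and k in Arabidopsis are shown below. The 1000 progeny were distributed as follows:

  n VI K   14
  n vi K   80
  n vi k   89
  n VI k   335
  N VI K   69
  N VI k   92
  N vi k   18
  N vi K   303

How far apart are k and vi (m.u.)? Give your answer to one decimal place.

The two most frequent reciprocal classes, n VI k and N vi K, are the parental types, so the F1 was n VI k / N vi K.
The two rarest classes, n VI K and N vi k, are the double crossovers. Comparing them with the parentals, only the k allele has switched, so k is the middle locus and the order is vi – k – n.
Crossovers in the vi–k interval produce the single-crossover classes n vi k and N VI K (89 + 69 = 158) plus the double crossovers (32).
RF(vi–k) = (158 + 32) / 1000 = 190/1000 = 0.1900 → 19.0 m.u.

19.0 m.u.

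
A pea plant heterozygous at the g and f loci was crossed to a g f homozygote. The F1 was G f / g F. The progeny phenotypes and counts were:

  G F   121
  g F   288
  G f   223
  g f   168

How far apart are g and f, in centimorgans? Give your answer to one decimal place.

36.1 centimorgans

The recombinant classes are G F and g f: 121 + 168 = 289.
Recombination frequency = 289/800 = 0.3613 ≈ 36.1%, i.e. 36.1 centimorgans.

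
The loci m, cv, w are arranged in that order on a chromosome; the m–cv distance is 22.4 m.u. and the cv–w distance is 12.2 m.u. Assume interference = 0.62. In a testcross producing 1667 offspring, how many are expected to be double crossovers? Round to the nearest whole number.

Map distances give recombination frequencies of 0.224 and 0.122 for the two intervals.
With interference 0.62 (so coincidence = 0.38), expected double-crossover frequency = 0.224 × 0.122 × 0.38 = 0.01038.
Expected number = 0.01038 × 1667 = 17.31 ≈ 17.

17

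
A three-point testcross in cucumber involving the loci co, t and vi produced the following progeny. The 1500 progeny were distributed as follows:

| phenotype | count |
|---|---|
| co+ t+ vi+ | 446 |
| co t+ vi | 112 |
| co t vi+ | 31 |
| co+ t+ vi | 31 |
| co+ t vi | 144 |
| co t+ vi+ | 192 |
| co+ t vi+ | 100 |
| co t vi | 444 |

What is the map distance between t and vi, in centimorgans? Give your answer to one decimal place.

18.3 centimorgans

The two most frequent reciprocal classes, co+ t+ vi+ and co t vi, are the parental types, so the F1 was co+ t+ vi+ / co t vi.
The two rarest classes, co+ t+ vi and co t vi+, are the double crossovers. Comparing them with the parentals, only the vi allele has switched, so vi is the middle locus and the order is t – vi – co.
Crossovers in the t–vi interval produce the single-crossover classes co+ t vi+ and co t+ vi (100 + 112 = 212) plus the double crossovers (62).
RF(t–vi) = (212 + 62) / 1500 = 274/1500 = 0.1827 → 18.3 centimorgans.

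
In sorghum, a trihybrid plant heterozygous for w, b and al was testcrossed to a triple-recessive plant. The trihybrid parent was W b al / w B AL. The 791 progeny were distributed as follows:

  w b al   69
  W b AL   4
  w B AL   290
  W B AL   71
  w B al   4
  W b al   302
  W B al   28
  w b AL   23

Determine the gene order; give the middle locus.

The two rarest classes, W b AL and w B al, are the double crossovers. Comparing them with the parentals, only the al allele has switched, so al is the middle locus and the order is b – al – w.

al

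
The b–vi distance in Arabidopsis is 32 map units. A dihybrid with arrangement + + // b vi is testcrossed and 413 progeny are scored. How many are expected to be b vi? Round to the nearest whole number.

A map distance of 32 map units corresponds to a recombination frequency of 0.320.
The F1 is + + / b vi, so b vi is a parental gamete class with expected frequency (1 − r)/2 = 0.680/2 = 0.3400.
Expected number = 0.3400 × 413 = 140.42 ≈ 140.

140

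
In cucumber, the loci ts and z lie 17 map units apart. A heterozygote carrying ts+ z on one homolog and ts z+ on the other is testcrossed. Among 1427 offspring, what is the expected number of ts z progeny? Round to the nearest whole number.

121

A map distance of 17 map units corresponds to a recombination frequency of 0.170.
The F1 is ts+ z / ts z+, so ts z is a recombinant gamete class with expected frequency r/2 = 0.170/2 = 0.0850.
Expected number = 0.0850 × 1427 = 121.30 ≈ 121.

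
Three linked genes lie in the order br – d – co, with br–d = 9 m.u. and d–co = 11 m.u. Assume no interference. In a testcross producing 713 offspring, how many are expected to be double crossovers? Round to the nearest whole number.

7

Map distances give recombination frequencies of 0.090 and 0.110 for the two intervals.
With no interference, expected double-crossover frequency = 0.090 × 0.110 = 0.00990.
Expected number = 0.00990 × 713 = 7.06 ≈ 7.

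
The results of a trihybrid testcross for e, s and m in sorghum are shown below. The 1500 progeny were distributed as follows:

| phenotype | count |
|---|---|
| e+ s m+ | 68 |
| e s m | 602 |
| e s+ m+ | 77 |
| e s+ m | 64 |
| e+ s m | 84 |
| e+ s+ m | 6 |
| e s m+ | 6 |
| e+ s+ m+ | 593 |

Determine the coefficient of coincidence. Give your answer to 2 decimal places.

The two most frequent reciprocal classes, e+ s+ m+ and e s m, are the parental types, so the F1 was e+ s+ m+ / e s m.
The two rarest classes, e+ s+ m and e s m+, are the double crossovers. Comparing them with the parentals, only the m allele has switched, so m is the middle locus and the order is s – m – e.
s–m: (132 + 12)/1500 = 0.0960; m–e: (161 + 12)/1500 = 0.1153.
Expected DCO frequency = 0.0960 × 0.1153 ≈ 0.01107; observed = 12/1500 ≈ 0.00800.
Coefficient of coincidence = 0.00800/0.01107 ≈ 0.72.

0.72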